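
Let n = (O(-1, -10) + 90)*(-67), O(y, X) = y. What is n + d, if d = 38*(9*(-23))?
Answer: -13829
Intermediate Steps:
n = -5963 (n = (-1 + 90)*(-67) = 89*(-67) = -5963)
d = -7866 (d = 38*(-207) = -7866)
n + d = -5963 - 7866 = -13829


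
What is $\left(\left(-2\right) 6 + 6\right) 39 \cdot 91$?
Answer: $-21294$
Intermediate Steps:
$\left(\left(-2\right) 6 + 6\right) 39 \cdot 91 = \left(-12 + 6\right) 39 \cdot 91 = \left(-6\right) 39 \cdot 91 = \left(-234\right) 91 = -21294$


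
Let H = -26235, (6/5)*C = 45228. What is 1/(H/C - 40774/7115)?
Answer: -53632870/344686817 ≈ -0.15560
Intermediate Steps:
C = 37690 (C = (⅚)*45228 = 37690)
1/(H/C - 40774/7115) = 1/(-26235/37690 - 40774/7115) = 1/(-26235*1/37690 - 40774*1/7115) = 1/(-5247/7538 - 40774/7115) = 1/(-344686817/53632870) = -53632870/344686817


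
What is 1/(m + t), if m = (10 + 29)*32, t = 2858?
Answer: 1/4106 ≈ 0.00024355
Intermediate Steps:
m = 1248 (m = 39*32 = 1248)
1/(m + t) = 1/(1248 + 2858) = 1/4106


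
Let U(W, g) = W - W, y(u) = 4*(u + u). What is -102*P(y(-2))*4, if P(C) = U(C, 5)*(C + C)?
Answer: 0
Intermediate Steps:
y(u) = 8*u (y(u) = 4*(2*u) = 8*u)
U(W, g) = 0
P(C) = 0 (P(C) = 0*(C + C) = 0*(2*C) = 0)
-102*P(y(-2))*4 = -0*4 = -102*0 = 0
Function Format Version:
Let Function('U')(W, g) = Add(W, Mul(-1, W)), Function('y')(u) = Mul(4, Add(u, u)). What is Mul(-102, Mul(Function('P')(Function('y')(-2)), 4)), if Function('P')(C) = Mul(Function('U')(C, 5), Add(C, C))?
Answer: 0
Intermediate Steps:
Function('y')(u) = Mul(8, u) (Function('y')(u) = Mul(4, Mul(2, u)) = Mul(8, u))
Function('U')(W, g) = 0
Function('P')(C) = 0 (Function('P')(C) = Mul(0, Add(C, C)) = Mul(0, Mul(2, C)) = 0)
Mul(-102, Mul(Function('P')(Function('y')(-2)), 4)) = Mul(-102, Mul(0, 4)) = Mul(-102, 0) = 0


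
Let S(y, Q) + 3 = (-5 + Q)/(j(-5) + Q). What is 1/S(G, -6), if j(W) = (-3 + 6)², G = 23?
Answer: -3/20 ≈ -0.15000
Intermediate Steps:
j(W) = 9 (j(W) = 3² = 9)
S(y, Q) = -3 + (-5 + Q)/(9 + Q)
1/S(G, -6) = 1/(2*(-16 - 1*(-6))/(9 - 6)) = 1/(2*(-16 + 6)/3) = 1/(2*(⅓)*(-10)) = 1/(-20/3) = -3/20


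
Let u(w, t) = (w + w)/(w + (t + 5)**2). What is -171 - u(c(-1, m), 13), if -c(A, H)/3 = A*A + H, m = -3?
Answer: -9407/55 ≈ -171.04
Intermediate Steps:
c(A, H) = -3*H - 3*A**2 (c(A, H) = -3*(A*A + H) = -3*(A**2 + H) = -3*(H + A**2) = -3*H - 3*A**2)
u(w, t) = 2*w/(w + (5 + t)**2) (u(w, t) = (2*w)/(w + (5 + t)**2) = 2*w/(w + (5 + t)**2))
-171 - u(c(-1, m), 13) = -171 - 2*(-3*(-3) - 3*(-1)**2)/((-3*(-3) - 3*(-1)**2) + (5 + 13)**2) = -171 - 2*(9 - 3*1)/((9 - 3*1) + 18**2) = -171 - 2*(9 - 3)/((9 - 3) + 324) = -171 - 2*6/(6 + 324) = -171 - 2*6/330 = -171 - 1*2/55 = -171 - 2/55 = -9407/55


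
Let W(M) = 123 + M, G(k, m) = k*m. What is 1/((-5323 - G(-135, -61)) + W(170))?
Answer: -1/13265 ≈ -7.5386e-5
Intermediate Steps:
1/((-5323 - G(-135, -61)) + W(170)) = 1/((-5323 - (-135)*(-61)) + (123 + 170)) = 1/((-5323 - 1*8235) + 293) = 1/((-5323 - 8235) + 293) = 1/(-13558 + 293) = 1/(-13265) = -1/13265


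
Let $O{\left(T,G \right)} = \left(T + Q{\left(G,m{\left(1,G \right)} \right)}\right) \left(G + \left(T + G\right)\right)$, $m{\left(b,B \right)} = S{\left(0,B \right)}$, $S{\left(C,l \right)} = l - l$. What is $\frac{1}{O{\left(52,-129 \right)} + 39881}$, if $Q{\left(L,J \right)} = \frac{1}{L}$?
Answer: $\frac{129}{3763007} \approx 3.4281 \cdot 10^{-5}$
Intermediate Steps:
$S{\left(C,l \right)} = 0$
$m{\left(b,B \right)} = 0$
$O{\left(T,G \right)} = \left(T + \frac{1}{G}\right) \left(T + 2 G\right)$ ($O{\left(T,G \right)} = \left(T + \frac{1}{G}\right) \left(G + \left(T + G\right)\right) = \left(T + \frac{1}{G}\right) \left(G + \left(G + T\right)\right) = \left(T + \frac{1}{G}\right) \left(T + 2 G\right)$)
$\frac{1}{O{\left(52,-129 \right)} + 39881} = \frac{1}{\left(2 + 52^{2} + \frac{52}{-129} + 2 \left(-129\right) 52\right) + 39881} = \frac{1}{\left(2 + 2704 + 52 \left(- \frac{1}{129}\right) - 13416\right) + 39881} = \frac{1}{\left(2 + 2704 - \frac{52}{129} - 13416\right) + 39881} = \frac{1}{- \frac{1381642}{129} + 39881} = \frac{1}{\frac{3763007}{129}} = \frac{129}{3763007}$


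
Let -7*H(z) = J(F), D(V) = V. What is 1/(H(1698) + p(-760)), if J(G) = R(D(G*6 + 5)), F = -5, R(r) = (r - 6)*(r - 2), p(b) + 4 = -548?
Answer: -7/4701 ≈ -0.0014890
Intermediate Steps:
p(b) = -552 (p(b) = -4 - 548 = -552)
R(r) = (-6 + r)*(-2 + r)
J(G) = -28 + (5 + 6*G)**2 - 48*G (J(G) = 12 + (G*6 + 5)**2 - 8*(G*6 + 5) = 12 + (6*G + 5)**2 - 8*(6*G + 5) = 12 + (5 + 6*G)**2 - 8*(5 + 6*G) = 12 + (5 + 6*G)**2 + (-40 - 48*G) = -28 + (5 + 6*G)**2 - 48*G)
H(z) = -837/7 (H(z) = -(-3 + 12*(-5) + 36*(-5)**2)/7 = -(-3 - 60 + 36*25)/7 = -(-3 - 60 + 900)/7 = -1/7*837 = -837/7)
1/(H(1698) + p(-760)) = 1/(-837/7 - 552) = 1/(-4701/7) = -7/4701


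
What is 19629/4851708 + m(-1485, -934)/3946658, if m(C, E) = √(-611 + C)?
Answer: 6543/1617236 + 2*I*√131/1973329 ≈ 0.0040458 + 1.16e-5*I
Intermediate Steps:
19629/4851708 + m(-1485, -934)/3946658 = 19629/4851708 + √(-611 - 1485)/3946658 = 19629*(1/4851708) + √(-2096)*(1/3946658) = 6543/1617236 + (4*I*√131)*(1/3946658) = 6543/1617236 + 2*I*√131/1973329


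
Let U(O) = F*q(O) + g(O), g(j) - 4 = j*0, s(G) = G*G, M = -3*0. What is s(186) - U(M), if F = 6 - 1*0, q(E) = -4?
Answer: 34616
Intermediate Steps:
M = 0
s(G) = G²
g(j) = 4 (g(j) = 4 + j*0 = 4 + 0 = 4)
F = 6 (F = 6 + 0 = 6)
U(O) = -20 (U(O) = 6*(-4) + 4 = -24 + 4 = -20)
s(186) - U(M) = 186² - 1*(-20) = 34596 + 20 = 34616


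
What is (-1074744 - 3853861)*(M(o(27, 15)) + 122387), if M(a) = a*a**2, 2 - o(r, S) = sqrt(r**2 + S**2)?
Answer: -631447943995 + 14283097290*sqrt(106) ≈ -4.8439e+11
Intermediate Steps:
o(r, S) = 2 - sqrt(S**2 + r**2) (o(r, S) = 2 - sqrt(r**2 + S**2) = 2 - sqrt(S**2 + r**2))
M(a) = a**3
(-1074744 - 3853861)*(M(o(27, 15)) + 122387) = (-1074744 - 3853861)*((2 - sqrt(15**2 + 27**2))**3 + 122387) = -4928605*((2 - sqrt(225 + 729))**3 + 122387) = -4928605*((2 - sqrt(954))**3 + 122387) = -4928605*((2 - 3*sqrt(106))**3 + 122387) = -4928605*(122387 + (2 - 3*sqrt(106))**3) = -603197180135 - 4928605*(2 - 3*sqrt(106))**3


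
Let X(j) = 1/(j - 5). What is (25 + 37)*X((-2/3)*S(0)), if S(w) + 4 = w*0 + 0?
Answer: -186/7 ≈ -26.571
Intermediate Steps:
S(w) = -4 (S(w) = -4 + (w*0 + 0) = -4 + (0 + 0) = -4 + 0 = -4)
X(j) = 1/(-5 + j)
(25 + 37)*X((-2/3)*S(0)) = (25 + 37)/(-5 - 2/3*(-4)) = 62/(-5 - 2*1/3*(-4)) = 62/(-5 - 2/3*(-4)) = 62/(-5 + 8/3) = 62/(-7/3) = 62*(-3/7) = -186/7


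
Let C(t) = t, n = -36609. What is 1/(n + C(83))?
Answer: -1/36526 ≈ -2.7378e-5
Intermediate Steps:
1/(n + C(83)) = 1/(-36609 + 83) = 1/(-36526) = -1/36526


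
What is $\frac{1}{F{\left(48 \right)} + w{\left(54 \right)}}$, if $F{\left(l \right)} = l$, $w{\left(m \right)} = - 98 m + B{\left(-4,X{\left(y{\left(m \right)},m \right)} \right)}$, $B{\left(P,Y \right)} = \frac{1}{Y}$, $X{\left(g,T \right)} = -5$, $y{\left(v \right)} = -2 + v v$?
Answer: $- \frac{5}{26221} \approx -0.00019069$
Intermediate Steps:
$y{\left(v \right)} = -2 + v^{2}$
$w{\left(m \right)} = - \frac{1}{5} - 98 m$ ($w{\left(m \right)} = - 98 m + \frac{1}{-5} = - 98 m - \frac{1}{5} = - \frac{1}{5} - 98 m$)
$\frac{1}{F{\left(48 \right)} + w{\left(54 \right)}} = \frac{1}{48 - \frac{26461}{5}} = \frac{1}{- \frac{26221}{5}} = - \frac{5}{26221}$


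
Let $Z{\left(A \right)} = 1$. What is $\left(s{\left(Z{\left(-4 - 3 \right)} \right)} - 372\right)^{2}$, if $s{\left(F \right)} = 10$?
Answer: $131044$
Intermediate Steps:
$\left(s{\left(Z{\left(-4 - 3 \right)} \right)} - 372\right)^{2} = \left(10 - 372\right)^{2} = \left(-362\right)^{2} = 131044$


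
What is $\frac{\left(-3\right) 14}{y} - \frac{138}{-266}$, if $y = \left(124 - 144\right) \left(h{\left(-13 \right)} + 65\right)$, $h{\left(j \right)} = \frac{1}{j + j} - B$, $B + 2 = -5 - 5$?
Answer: $\frac{242218}{443555} \approx 0.54608$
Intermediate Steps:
$B = -12$ ($B = -2 - 10 = -12$)
$h{\left(j \right)} = 12 + \frac{1}{2 j}$ ($h{\left(j \right)} = \frac{1}{j + j} - -12 = \frac{1}{2 j} + 12 = 12 + \frac{1}{2 j}$)
$y = - \frac{20010}{13}$ ($y = \left(124 - 144\right) \left(\left(12 + \frac{1}{2 \left(-13\right)}\right) + 65\right) = - 20 \left(\left(12 + \frac{1}{2} \left(- \frac{1}{13}\right)\right) + 65\right) = - 20 \left(\left(12 - \frac{1}{26}\right) + 65\right) = - 20 \left(\frac{311}{26} + 65\right) = \left(-20\right) \frac{2001}{26} = - \frac{20010}{13} \approx -1539.2$)
$\frac{\left(-3\right) 14}{y} - \frac{138}{-266} = \frac{\left(-3\right) 14}{- \frac{20010}{13}} - \frac{138}{-266} = \left(-42\right) \left(- \frac{13}{20010}\right) - - \frac{69}{133} = \frac{91}{3335} + \frac{69}{133} = \frac{242218}{443555}$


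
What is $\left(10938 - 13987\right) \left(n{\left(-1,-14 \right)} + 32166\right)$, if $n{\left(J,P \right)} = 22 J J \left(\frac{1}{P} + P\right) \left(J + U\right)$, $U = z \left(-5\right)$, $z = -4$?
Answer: $- \frac{560982461}{7} \approx -8.014 \cdot 10^{7}$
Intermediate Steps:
$U = 20$ ($U = \left(-4\right) \left(-5\right) = 20$)
$n{\left(J,P \right)} = 22 J^{2} \left(20 + J\right) \left(P + \frac{1}{P}\right)$ ($n{\left(J,P \right)} = 22 J J \left(\frac{1}{P} + P\right) \left(J + 20\right) = 22 J^{2} \left(P + \frac{1}{P}\right) \left(20 + J\right) = 22 J^{2} \left(20 + J\right) \left(P + \frac{1}{P}\right)$)
$\left(10938 - 13987\right) \left(n{\left(-1,-14 \right)} + 32166\right) = \left(10938 - 13987\right) \left(\frac{22 \left(-1\right)^{2} \left(20 - 1 + \left(-14\right)^{2} \left(20 - 1\right)\right)}{-14} + 32166\right) = - 3049 \left(22 \cdot 1 \left(- \frac{1}{14}\right) \left(20 - 1 + 196 \cdot 19\right) + 32166\right) = - 3049 \left(22 \cdot 1 \left(- \frac{1}{14}\right) \left(20 - 1 + 3724\right) + 32166\right) = - 3049 \left(22 \cdot 1 \left(- \frac{1}{14}\right) 3743 + 32166\right) = - 3049 \left(- \frac{41173}{7} + 32166\right) = \left(-3049\right) \frac{183989}{7} = - \frac{560982461}{7}$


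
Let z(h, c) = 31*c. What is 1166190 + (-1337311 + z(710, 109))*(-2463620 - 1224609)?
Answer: 4919847852618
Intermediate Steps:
1166190 + (-1337311 + z(710, 109))*(-2463620 - 1224609) = 1166190 + (-1337311 + 31*109)*(-2463620 - 1224609) = 1166190 + (-1337311 + 3379)*(-3688229) = 1166190 - 1333932*(-3688229) = 1166190 + 4919846686428 = 4919847852618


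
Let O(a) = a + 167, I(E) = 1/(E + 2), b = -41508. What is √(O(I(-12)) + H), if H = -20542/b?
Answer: 2*√12517665565/17295 ≈ 12.938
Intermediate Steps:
H = 10271/20754 (H = -20542/(-41508) = -20542*(-1/41508) = 10271/20754 ≈ 0.49489)
I(E) = 1/(2 + E)
O(a) = 167 + a
√(O(I(-12)) + H) = √((167 + 1/(2 - 12)) + 10271/20754) = √((167 + 1/(-10)) + 10271/20754) = √((167 - ⅒) + 10271/20754) = √(1669/10 + 10271/20754) = √(8685284/51885) = 2*√12517665565/17295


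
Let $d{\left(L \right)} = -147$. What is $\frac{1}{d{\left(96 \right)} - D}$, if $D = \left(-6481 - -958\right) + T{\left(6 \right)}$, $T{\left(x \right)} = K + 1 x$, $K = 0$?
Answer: $\frac{1}{5370} \approx 0.00018622$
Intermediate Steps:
$T{\left(x \right)} = x$ ($T{\left(x \right)} = 0 + 1 x = 0 + x = x$)
$D = -5517$ ($D = \left(-6481 - -958\right) + 6 = \left(-6481 + 958\right) + 6 = -5523 + 6 = -5517$)
$\frac{1}{d{\left(96 \right)} - D} = \frac{1}{-147 - -5517} = \frac{1}{-147 + 5517} = \frac{1}{5370}$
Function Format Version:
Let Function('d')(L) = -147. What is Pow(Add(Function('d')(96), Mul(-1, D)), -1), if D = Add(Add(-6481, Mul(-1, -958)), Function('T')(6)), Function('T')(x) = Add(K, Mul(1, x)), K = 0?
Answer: Rational(1, 5370) ≈ 0.00018622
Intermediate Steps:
Function('T')(x) = x (Function('T')(x) = Add(0, Mul(1, x)) = Add(0, x) = x)
D = -5517 (D = Add(Add(-6481, Mul(-1, -958)), 6) = Add(Add(-6481, 958), 6) = Add(-5523, 6) = -5517)
Pow(Add(Function('d')(96), Mul(-1, D)), -1) = Pow(Add(-147, Mul(-1, -5517)), -1) = Pow(Add(-147, 5517), -1) = Pow(5370, -1) = Rational(1, 5370)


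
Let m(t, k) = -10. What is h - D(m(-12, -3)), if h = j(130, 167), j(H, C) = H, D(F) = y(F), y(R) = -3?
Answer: 133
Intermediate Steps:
D(F) = -3
h = 130
h - D(m(-12, -3)) = 130 - 1*(-3) = 130 + 3 = 133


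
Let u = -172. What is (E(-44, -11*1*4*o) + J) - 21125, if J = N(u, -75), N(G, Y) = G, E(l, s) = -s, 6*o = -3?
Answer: -21319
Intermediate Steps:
o = -½ (o = (⅙)*(-3) = -½ ≈ -0.50000)
J = -172
(E(-44, -11*1*4*o) + J) - 21125 = (-(-11)*(1*4)*(-½) - 172) - 21125 = (-(-11)*4*(-½) - 172) - 21125 = (-(-11)*(-2) - 172) - 21125 = (-1*22 - 172) - 21125 = (-22 - 172) - 21125 = -194 - 21125 = -21319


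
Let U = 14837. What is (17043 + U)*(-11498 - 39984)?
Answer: -1641246160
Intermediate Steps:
(17043 + U)*(-11498 - 39984) = (17043 + 14837)*(-11498 - 39984) = 31880*(-51482) = -1641246160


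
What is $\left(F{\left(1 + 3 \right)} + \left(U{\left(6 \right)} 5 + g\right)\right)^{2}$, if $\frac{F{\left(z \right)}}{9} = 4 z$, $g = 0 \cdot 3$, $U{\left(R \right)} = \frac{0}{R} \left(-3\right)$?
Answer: $20736$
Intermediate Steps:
$U{\left(R \right)} = 0$ ($U{\left(R \right)} = 0 \left(-3\right) = 0$)
$g = 0$
$F{\left(z \right)} = 36 z$ ($F{\left(z \right)} = 9 \cdot 4 z = 36 z$)
$\left(F{\left(1 + 3 \right)} + \left(U{\left(6 \right)} 5 + g\right)\right)^{2} = \left(36 \left(1 + 3\right) + \left(0 \cdot 5 + 0\right)\right)^{2} = \left(36 \cdot 4 + \left(0 + 0\right)\right)^{2} = \left(144 + 0\right)^{2} = 144^{2} = 20736$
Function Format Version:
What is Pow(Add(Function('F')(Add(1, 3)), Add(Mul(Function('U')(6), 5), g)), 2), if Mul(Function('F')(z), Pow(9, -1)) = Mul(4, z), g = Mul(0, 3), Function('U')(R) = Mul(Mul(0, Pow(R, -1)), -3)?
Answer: 20736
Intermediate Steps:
Function('U')(R) = 0 (Function('U')(R) = Mul(0, -3) = 0)
g = 0
Function('F')(z) = Mul(36, z) (Function('F')(z) = Mul(9, Mul(4, z)) = Mul(36, z))
Pow(Add(Function('F')(Add(1, 3)), Add(Mul(Function('U')(6), 5), g)), 2) = Pow(Add(Mul(36, Add(1, 3)), Add(Mul(0, 5), 0)), 2) = Pow(Add(Mul(36, 4), Add(0, 0)), 2) = Pow(Add(144, 0), 2) = Pow(144, 2) = 20736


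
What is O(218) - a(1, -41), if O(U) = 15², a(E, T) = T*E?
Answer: 266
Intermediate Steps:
a(E, T) = E*T
O(U) = 225
O(218) - a(1, -41) = 225 - (-41) = 225 - 1*(-41) = 225 + 41 = 266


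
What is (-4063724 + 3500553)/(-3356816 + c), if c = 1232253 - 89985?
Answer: 80453/316364 ≈ 0.25431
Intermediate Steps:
c = 1142268
(-4063724 + 3500553)/(-3356816 + c) = (-4063724 + 3500553)/(-3356816 + 1142268) = -563171/(-2214548) = -563171*(-1/2214548) = 80453/316364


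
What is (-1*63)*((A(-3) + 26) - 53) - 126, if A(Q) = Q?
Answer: 1764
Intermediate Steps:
(-1*63)*((A(-3) + 26) - 53) - 126 = (-1*63)*((-3 + 26) - 53) - 126 = -63*(23 - 53) - 126 = -63*(-30) - 126 = 1890 - 126 = 1764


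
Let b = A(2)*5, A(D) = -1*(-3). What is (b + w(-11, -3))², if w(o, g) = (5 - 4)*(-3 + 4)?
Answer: 256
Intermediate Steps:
A(D) = 3
w(o, g) = 1 (w(o, g) = 1*1 = 1)
b = 15 (b = 3*5 = 15)
(b + w(-11, -3))² = (15 + 1)² = 16² = 256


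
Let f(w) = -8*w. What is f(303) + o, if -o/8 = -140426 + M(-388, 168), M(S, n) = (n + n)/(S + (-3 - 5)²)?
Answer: 30266792/27 ≈ 1.1210e+6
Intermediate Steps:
M(S, n) = 2*n/(64 + S) (M(S, n) = (2*n)/(S + (-8)²) = (2*n)/(S + 64) = (2*n)/(64 + S) = 2*n/(64 + S))
o = 30332240/27 (o = -8*(-140426 + 2*168/(64 - 388)) = -8*(-140426 + 2*168/(-324)) = -8*(-140426 + 2*168*(-1/324)) = -8*(-140426 - 28/27) = -8*(-3791530/27) = 30332240/27 ≈ 1.1234e+6)
f(303) + o = -8*303 + 30332240/27 = -2424 + 30332240/27 = 30266792/27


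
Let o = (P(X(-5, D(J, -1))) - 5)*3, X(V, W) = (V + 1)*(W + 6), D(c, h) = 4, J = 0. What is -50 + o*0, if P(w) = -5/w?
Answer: -50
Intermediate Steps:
X(V, W) = (1 + V)*(6 + W)
o = -117/8 (o = (-5/(6 + 4 + 6*(-5) - 5*4) - 5)*3 = (-5/(6 + 4 - 30 - 20) - 5)*3 = (-5/(-40) - 5)*3 = (-5*(-1/40) - 5)*3 = (⅛ - 5)*3 = -39/8*3 = -117/8 ≈ -14.625)
-50 + o*0 = -50 - 117/8*0 = -50 + 0 = -50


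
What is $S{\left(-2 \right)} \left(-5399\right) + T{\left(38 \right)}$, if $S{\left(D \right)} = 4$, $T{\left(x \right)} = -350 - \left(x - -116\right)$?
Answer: $-22100$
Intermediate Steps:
$T{\left(x \right)} = -466 - x$ ($T{\left(x \right)} = -350 - \left(x + 116\right) = -350 - \left(116 + x\right) = -466 - x$)
$S{\left(-2 \right)} \left(-5399\right) + T{\left(38 \right)} = 4 \left(-5399\right) - 504 = -21596 - 504 = -22100$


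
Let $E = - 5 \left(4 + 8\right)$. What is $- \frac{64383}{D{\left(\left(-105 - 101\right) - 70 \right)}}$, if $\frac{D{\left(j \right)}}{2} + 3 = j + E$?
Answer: $\frac{21461}{226} \approx 94.96$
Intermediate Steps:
$E = -60$ ($E = \left(-5\right) 12 = -60$)
$D{\left(j \right)} = -126 + 2 j$ ($D{\left(j \right)} = -6 + 2 \left(j - 60\right) = -6 + 2 \left(-60 + j\right) = -6 + \left(-120 + 2 j\right) = -126 + 2 j$)
$- \frac{64383}{D{\left(\left(-105 - 101\right) - 70 \right)}} = - \frac{64383}{-126 + 2 \left(\left(-105 - 101\right) - 70\right)} = - \frac{64383}{-126 + 2 \left(-206 - 70\right)} = - \frac{64383}{-126 + 2 \left(-276\right)} = - \frac{64383}{-126 - 552} = - \frac{64383}{-678} = \left(-64383\right) \left(- \frac{1}{678}\right) = \frac{21461}{226}$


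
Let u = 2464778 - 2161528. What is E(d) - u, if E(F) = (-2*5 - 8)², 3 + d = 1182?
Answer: -302926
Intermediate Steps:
d = 1179 (d = -3 + 1182 = 1179)
u = 303250
E(F) = 324 (E(F) = (-10 - 8)² = (-18)² = 324)
E(d) - u = 324 - 1*303250 = 324 - 303250 = -302926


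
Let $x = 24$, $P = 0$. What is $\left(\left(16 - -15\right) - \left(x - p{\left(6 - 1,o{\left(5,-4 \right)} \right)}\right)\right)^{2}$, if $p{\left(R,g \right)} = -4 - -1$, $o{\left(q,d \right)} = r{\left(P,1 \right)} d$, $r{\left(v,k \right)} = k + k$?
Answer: $16$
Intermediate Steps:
$r{\left(v,k \right)} = 2 k$
$o{\left(q,d \right)} = 2 d$ ($o{\left(q,d \right)} = 2 \cdot 1 d = 2 d$)
$p{\left(R,g \right)} = -3$ ($p{\left(R,g \right)} = -4 + 1 = -3$)
$\left(\left(16 - -15\right) - \left(x - p{\left(6 - 1,o{\left(5,-4 \right)} \right)}\right)\right)^{2} = \left(\left(16 - -15\right) - 27\right)^{2} = \left(\left(16 + 15\right) - 27\right)^{2} = \left(31 - 27\right)^{2} = 4^{2} = 16$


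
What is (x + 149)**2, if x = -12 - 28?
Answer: 11881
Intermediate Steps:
x = -40
(x + 149)**2 = (-40 + 149)**2 = 109**2 = 11881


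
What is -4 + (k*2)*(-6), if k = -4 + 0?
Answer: 44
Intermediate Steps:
k = -4
-4 + (k*2)*(-6) = -4 - 4*2*(-6) = -4 - 8*(-6) = -4 + 48 = 44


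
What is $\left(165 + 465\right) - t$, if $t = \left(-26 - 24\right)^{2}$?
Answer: $-1870$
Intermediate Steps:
$t = 2500$ ($t = \left(-50\right)^{2} = 2500$)
$\left(165 + 465\right) - t = \left(165 + 465\right) - 2500 = 630 - 2500 = -1870$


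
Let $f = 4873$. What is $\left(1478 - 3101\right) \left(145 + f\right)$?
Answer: $-8144214$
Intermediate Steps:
$\left(1478 - 3101\right) \left(145 + f\right) = \left(1478 - 3101\right) \left(145 + 4873\right) = \left(-1623\right) 5018 = -8144214$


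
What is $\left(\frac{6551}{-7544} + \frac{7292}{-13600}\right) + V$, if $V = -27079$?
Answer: $- \frac{10853149133}{400775} \approx -27080.0$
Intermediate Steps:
$\left(\frac{6551}{-7544} + \frac{7292}{-13600}\right) + V = \left(\frac{6551}{-7544} + \frac{7292}{-13600}\right) - 27079 = \left(6551 \left(- \frac{1}{7544}\right) + 7292 \left(- \frac{1}{13600}\right)\right) - 27079 = \left(- \frac{6551}{7544} - \frac{1823}{3400}\right) - 27079 = - \frac{562908}{400775} - 27079 = - \frac{10853149133}{400775}$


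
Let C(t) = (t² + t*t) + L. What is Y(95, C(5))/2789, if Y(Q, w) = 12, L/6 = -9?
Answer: 12/2789 ≈ 0.0043026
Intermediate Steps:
L = -54 (L = 6*(-9) = -54)
C(t) = -54 + 2*t² (C(t) = (t² + t*t) - 54 = (t² + t²) - 54 = 2*t² - 54 = -54 + 2*t²)
Y(95, C(5))/2789 = 12/2789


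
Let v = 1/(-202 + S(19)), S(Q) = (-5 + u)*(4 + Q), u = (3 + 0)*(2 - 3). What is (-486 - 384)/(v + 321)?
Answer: -67164/24781 ≈ -2.7103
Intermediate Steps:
u = -3 (u = 3*(-1) = -3)
S(Q) = -32 - 8*Q (S(Q) = (-5 - 3)*(4 + Q) = -8*(4 + Q) = -32 - 8*Q)
v = -1/386 (v = 1/(-202 + (-32 - 8*19)) = 1/(-202 + (-32 - 152)) = 1/(-202 - 184) = 1/(-386) = -1/386 ≈ -0.0025907)
(-486 - 384)/(v + 321) = (-486 - 384)/(-1/386 + 321) = -870/123905/386 = -870*386/123905 = -67164/24781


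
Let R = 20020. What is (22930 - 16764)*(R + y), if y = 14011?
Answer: 209835146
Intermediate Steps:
(22930 - 16764)*(R + y) = (22930 - 16764)*(20020 + 14011) = 6166*34031 = 209835146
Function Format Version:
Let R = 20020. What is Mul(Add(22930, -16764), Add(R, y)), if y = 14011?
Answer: 209835146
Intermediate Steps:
Mul(Add(22930, -16764), Add(R, y)) = Mul(Add(22930, -16764), Add(20020, 14011)) = Mul(6166, 34031) = 209835146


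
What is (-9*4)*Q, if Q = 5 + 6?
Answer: -396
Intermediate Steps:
Q = 11
(-9*4)*Q = -9*4*11 = -36*11 = -396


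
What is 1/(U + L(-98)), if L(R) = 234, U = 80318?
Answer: 1/80552 ≈ 1.2414e-5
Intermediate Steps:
1/(U + L(-98)) = 1/(80318 + 234) = 1/80552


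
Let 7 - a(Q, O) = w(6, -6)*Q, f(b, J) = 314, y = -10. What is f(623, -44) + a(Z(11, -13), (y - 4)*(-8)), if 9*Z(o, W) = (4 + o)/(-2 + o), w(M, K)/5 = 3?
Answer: 2864/9 ≈ 318.22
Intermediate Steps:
w(M, K) = 15 (w(M, K) = 5*3 = 15)
Z(o, W) = (4 + o)/(9*(-2 + o)) (Z(o, W) = ((4 + o)/(-2 + o))/9 = (4 + o)/(9*(-2 + o)))
a(Q, O) = 7 - 15*Q
f(623, -44) + a(Z(11, -13), (y - 4)*(-8)) = 314 + (7 - 5*(4 + 11)/(3*(-2 + 11))) = 314 + (7 - 5*15/(3*9)) = 314 + (7 - 15*5/27) = 314 + (7 - 25/9) = 314 + 38/9 = 2864/9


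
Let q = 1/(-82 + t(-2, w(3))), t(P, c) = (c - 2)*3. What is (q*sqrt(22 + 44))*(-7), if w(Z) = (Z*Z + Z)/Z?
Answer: 7*sqrt(66)/76 ≈ 0.74827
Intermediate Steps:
w(Z) = (Z + Z**2)/Z (w(Z) = (Z**2 + Z)/Z = (Z + Z**2)/Z)
t(P, c) = -6 + 3*c (t(P, c) = (-2 + c)*3 = -6 + 3*c)
q = -1/76 (q = 1/(-82 + (-6 + 3*(1 + 3))) = 1/(-82 + (-6 + 3*4)) = 1/(-82 + (-6 + 12)) = 1/(-82 + 6) = 1/(-76) = -1/76 ≈ -0.013158)
(q*sqrt(22 + 44))*(-7) = -sqrt(22 + 44)/76*(-7) = -sqrt(66)/76*(-7) = 7*sqrt(66)/76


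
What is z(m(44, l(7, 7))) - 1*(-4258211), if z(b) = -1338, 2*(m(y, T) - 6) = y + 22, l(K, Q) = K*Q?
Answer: 4256873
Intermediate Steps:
m(y, T) = 17 + y/2 (m(y, T) = 6 + (y + 22)/2 = 6 + (22 + y)/2 = 6 + (11 + y/2) = 17 + y/2)
z(m(44, l(7, 7))) - 1*(-4258211) = -1338 - 1*(-4258211) = -1338 + 4258211 = 4256873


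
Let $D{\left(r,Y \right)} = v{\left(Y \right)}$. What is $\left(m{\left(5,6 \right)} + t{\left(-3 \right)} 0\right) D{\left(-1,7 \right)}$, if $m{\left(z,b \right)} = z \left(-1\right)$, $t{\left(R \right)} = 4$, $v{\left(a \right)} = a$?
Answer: $-35$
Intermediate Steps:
$m{\left(z,b \right)} = - z$
$D{\left(r,Y \right)} = Y$
$\left(m{\left(5,6 \right)} + t{\left(-3 \right)} 0\right) D{\left(-1,7 \right)} = \left(\left(-1\right) 5 + 4 \cdot 0\right) 7 = \left(-5 + 0\right) 7 = \left(-5\right) 7 = -35$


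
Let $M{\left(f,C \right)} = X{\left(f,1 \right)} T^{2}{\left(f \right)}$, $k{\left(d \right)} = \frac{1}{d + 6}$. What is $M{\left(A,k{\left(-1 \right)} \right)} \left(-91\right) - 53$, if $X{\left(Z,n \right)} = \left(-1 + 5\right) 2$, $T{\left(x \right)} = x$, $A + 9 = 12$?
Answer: $-6605$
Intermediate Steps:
$A = 3$ ($A = -9 + 12 = 3$)
$k{\left(d \right)} = \frac{1}{6 + d}$
$X{\left(Z,n \right)} = 8$ ($X{\left(Z,n \right)} = 4 \cdot 2 = 8$)
$M{\left(f,C \right)} = 8 f^{2}$
$M{\left(A,k{\left(-1 \right)} \right)} \left(-91\right) - 53 = 8 \cdot 3^{2} \left(-91\right) - 53 = 8 \cdot 9 \left(-91\right) - 53 = 72 \left(-91\right) - 53 = -6552 - 53 = -6605$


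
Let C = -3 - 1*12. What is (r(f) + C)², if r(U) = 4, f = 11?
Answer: 121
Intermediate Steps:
C = -15 (C = -3 - 12 = -15)
(r(f) + C)² = (4 - 15)² = (-11)² = 121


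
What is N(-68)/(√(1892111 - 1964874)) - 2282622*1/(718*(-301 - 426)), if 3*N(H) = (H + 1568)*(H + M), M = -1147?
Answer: 1141311/260993 + 607500*I*√72763/72763 ≈ 4.373 + 2252.1*I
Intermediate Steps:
N(H) = (-1147 + H)*(1568 + H)/3 (N(H) = ((H + 1568)*(H - 1147))/3 = ((1568 + H)*(-1147 + H))/3 = ((-1147 + H)*(1568 + H))/3 = (-1147 + H)*(1568 + H)/3)
N(-68)/(√(1892111 - 1964874)) - 2282622*1/(718*(-301 - 426)) = (-1798496/3 + (⅓)*(-68)² + (421/3)*(-68))/(√(1892111 - 1964874)) - 2282622*1/(718*(-301 - 426)) = (-1798496/3 + (⅓)*4624 - 28628/3)/(√(-72763)) - 2282622/(718*(-727)) = (-1798496/3 + 4624/3 - 28628/3)/((I*√72763)) - 2282622/(-521986) = -(-607500)*I*√72763/72763 - 2282622*(-1/521986) = 607500*I*√72763/72763 + 1141311/260993 = 1141311/260993 + 607500*I*√72763/72763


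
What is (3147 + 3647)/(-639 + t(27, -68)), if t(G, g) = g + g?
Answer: -6794/775 ≈ -8.7664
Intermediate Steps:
t(G, g) = 2*g
(3147 + 3647)/(-639 + t(27, -68)) = (3147 + 3647)/(-639 + 2*(-68)) = 6794/(-639 - 136) = 6794/(-775) = 6794*(-1/775) = -6794/775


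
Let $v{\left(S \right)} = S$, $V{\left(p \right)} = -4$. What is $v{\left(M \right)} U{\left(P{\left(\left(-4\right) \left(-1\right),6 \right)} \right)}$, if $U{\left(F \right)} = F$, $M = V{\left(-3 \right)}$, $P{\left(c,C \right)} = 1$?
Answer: $-4$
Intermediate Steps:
$M = -4$
$v{\left(M \right)} U{\left(P{\left(\left(-4\right) \left(-1\right),6 \right)} \right)} = \left(-4\right) 1 = -4$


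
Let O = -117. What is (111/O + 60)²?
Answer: 5303809/1521 ≈ 3487.1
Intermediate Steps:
(111/O + 60)² = (111/(-117) + 60)² = (111*(-1/117) + 60)² = (-37/39 + 60)² = (2303/39)² = 5303809/1521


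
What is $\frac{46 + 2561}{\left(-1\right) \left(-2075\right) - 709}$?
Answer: $\frac{2607}{1366} \approx 1.9085$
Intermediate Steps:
$\frac{46 + 2561}{\left(-1\right) \left(-2075\right) - 709} = \frac{2607}{2075 - 709} = \frac{2607}{1366}$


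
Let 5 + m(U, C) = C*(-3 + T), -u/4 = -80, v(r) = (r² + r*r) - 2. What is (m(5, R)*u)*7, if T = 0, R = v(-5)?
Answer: -333760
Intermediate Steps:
v(r) = -2 + 2*r² (v(r) = (r² + r²) - 2 = 2*r² - 2 = -2 + 2*r²)
u = 320 (u = -4*(-80) = 320)
R = 48 (R = -2 + 2*(-5)² = -2 + 2*25 = -2 + 50 = 48)
m(U, C) = -5 - 3*C (m(U, C) = -5 + C*(-3 + 0) = -5 + C*(-3) = -5 - 3*C)
(m(5, R)*u)*7 = ((-5 - 3*48)*320)*7 = ((-5 - 144)*320)*7 = -149*320*7 = -47680*7 = -333760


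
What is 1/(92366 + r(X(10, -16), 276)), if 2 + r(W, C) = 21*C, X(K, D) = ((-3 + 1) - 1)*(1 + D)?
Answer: 1/98160 ≈ 1.0187e-5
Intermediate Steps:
X(K, D) = -3 - 3*D (X(K, D) = (-2 - 1)*(1 + D) = -3*(1 + D) = -3 - 3*D)
r(W, C) = -2 + 21*C
1/(92366 + r(X(10, -16), 276)) = 1/(92366 + (-2 + 21*276)) = 1/(92366 + (-2 + 5796)) = 1/(92366 + 5794) = 1/98160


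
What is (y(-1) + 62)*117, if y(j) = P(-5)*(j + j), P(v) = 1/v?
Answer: 36504/5 ≈ 7300.8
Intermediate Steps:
y(j) = -2*j/5 (y(j) = (j + j)/(-5) = -2*j/5)
(y(-1) + 62)*117 = (-⅖*(-1) + 62)*117 = (⅖ + 62)*117 = (312/5)*117 = 36504/5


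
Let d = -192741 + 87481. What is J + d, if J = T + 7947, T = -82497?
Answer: -179810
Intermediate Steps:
d = -105260
J = -74550 (J = -82497 + 7947 = -74550)
J + d = -74550 - 105260 = -179810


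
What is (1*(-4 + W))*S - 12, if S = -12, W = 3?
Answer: 0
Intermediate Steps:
(1*(-4 + W))*S - 12 = (1*(-4 + 3))*(-12) - 12 = (1*(-1))*(-12) - 12 = -1*(-12) - 12 = 12 - 12 = 0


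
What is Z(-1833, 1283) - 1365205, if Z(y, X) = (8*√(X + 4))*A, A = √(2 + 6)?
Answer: -1365205 + 48*√286 ≈ -1.3644e+6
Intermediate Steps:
A = 2*√2 (A = √8 = 2*√2 ≈ 2.8284)
Z(y, X) = 16*√2*√(4 + X) (Z(y, X) = (8*√(X + 4))*(2*√2) = (8*√(4 + X))*(2*√2) = 16*√2*√(4 + X))
Z(-1833, 1283) - 1365205 = 16*√(8 + 2*1283) - 1365205 = 16*√(8 + 2566) - 1365205 = 16*√2574 - 1365205 = 16*(3*√286) - 1365205 = 48*√286 - 1365205 = -1365205 + 48*√286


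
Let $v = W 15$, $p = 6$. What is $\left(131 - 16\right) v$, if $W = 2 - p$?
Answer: $-6900$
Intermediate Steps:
$W = -4$ ($W = 2 - 6 = -4$)
$v = -60$ ($v = \left(-4\right) 15 = -60$)
$\left(131 - 16\right) v = \left(131 - 16\right) \left(-60\right) = 115 \left(-60\right) = -6900$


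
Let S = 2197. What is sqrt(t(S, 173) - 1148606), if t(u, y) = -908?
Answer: I*sqrt(1149514) ≈ 1072.2*I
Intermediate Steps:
sqrt(t(S, 173) - 1148606) = sqrt(-908 - 1148606) = sqrt(-1149514) = I*sqrt(1149514)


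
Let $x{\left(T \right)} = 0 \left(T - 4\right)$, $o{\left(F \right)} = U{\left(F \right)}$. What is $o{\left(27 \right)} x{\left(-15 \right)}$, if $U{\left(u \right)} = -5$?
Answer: $0$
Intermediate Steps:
$o{\left(F \right)} = -5$
$x{\left(T \right)} = 0$ ($x{\left(T \right)} = 0 \left(-4 + T\right) = 0$)
$o{\left(27 \right)} x{\left(-15 \right)} = \left(-5\right) 0 = 0$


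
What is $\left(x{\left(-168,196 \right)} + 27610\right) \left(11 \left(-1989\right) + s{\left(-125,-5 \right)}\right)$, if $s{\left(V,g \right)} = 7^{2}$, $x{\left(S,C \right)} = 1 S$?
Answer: $-599058860$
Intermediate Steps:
$x{\left(S,C \right)} = S$
$s{\left(V,g \right)} = 49$
$\left(x{\left(-168,196 \right)} + 27610\right) \left(11 \left(-1989\right) + s{\left(-125,-5 \right)}\right) = \left(-168 + 27610\right) \left(11 \left(-1989\right) + 49\right) = 27442 \left(-21879 + 49\right) = 27442 \left(-21830\right) = -599058860$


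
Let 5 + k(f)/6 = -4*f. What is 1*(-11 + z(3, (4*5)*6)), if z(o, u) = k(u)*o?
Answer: -8741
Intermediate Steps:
k(f) = -30 - 24*f (k(f) = -30 + 6*(-4*f) = -30 - 24*f)
z(o, u) = o*(-30 - 24*u) (z(o, u) = (-30 - 24*u)*o = o*(-30 - 24*u))
1*(-11 + z(3, (4*5)*6)) = 1*(-11 - 6*3*(5 + 4*((4*5)*6))) = 1*(-11 - 6*3*(5 + 4*(20*6))) = 1*(-11 - 6*3*(5 + 4*120)) = 1*(-11 - 6*3*(5 + 480)) = 1*(-11 - 6*3*485) = 1*(-11 - 8730) = 1*(-8741) = -8741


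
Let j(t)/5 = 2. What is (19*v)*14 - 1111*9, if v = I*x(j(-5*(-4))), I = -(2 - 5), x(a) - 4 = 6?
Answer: -2019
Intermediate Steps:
j(t) = 10 (j(t) = 5*2 = 10)
x(a) = 10 (x(a) = 4 + 6 = 10)
I = 3 (I = -1*(-3) = 3)
v = 30 (v = 3*10 = 30)
(19*v)*14 - 1111*9 = (19*30)*14 - 1111*9 = 570*14 - 9999 = 7980 - 9999 = -2019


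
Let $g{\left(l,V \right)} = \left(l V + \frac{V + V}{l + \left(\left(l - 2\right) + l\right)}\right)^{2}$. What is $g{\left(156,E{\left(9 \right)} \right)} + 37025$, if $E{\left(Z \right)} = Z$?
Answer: $\frac{109031284106}{54289} \approx 2.0084 \cdot 10^{6}$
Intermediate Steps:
$g{\left(l,V \right)} = \left(V l + \frac{2 V}{-2 + 3 l}\right)^{2}$ ($g{\left(l,V \right)} = \left(V l + \frac{2 V}{l + \left(\left(-2 + l\right) + l\right)}\right)^{2} = \left(V l + \frac{2 V}{l + \left(-2 + 2 l\right)}\right)^{2} = \left(V l + \frac{2 V}{-2 + 3 l}\right)^{2}$)
$g{\left(156,E{\left(9 \right)} \right)} + 37025 = \frac{9^{2} \left(2 - 312 + 3 \cdot 156^{2}\right)^{2}}{\left(-2 + 3 \cdot 156\right)^{2}} + 37025 = \frac{81 \left(2 - 312 + 3 \cdot 24336\right)^{2}}{\left(-2 + 468\right)^{2}} + 37025 = \frac{81 \left(2 - 312 + 73008\right)^{2}}{217156} + 37025 = 81 \cdot \frac{1}{217156} \cdot 72698^{2} + 37025 = 81 \cdot \frac{1}{217156} \cdot 5284999204 + 37025 = \frac{107021233881}{54289} + 37025 = \frac{109031284106}{54289}$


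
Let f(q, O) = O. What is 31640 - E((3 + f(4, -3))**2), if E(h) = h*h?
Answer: 31640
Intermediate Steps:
E(h) = h**2
31640 - E((3 + f(4, -3))**2) = 31640 - ((3 - 3)**2)**2 = 31640 - (0**2)**2 = 31640 - 1*0**2 = 31640 - 1*0 = 31640 + 0 = 31640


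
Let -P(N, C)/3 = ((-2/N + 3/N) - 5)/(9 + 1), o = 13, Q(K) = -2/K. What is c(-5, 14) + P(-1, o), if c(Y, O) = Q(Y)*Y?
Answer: -⅕ ≈ -0.20000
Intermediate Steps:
c(Y, O) = -2 (c(Y, O) = (-2/Y)*Y = -2)
P(N, C) = 3/2 - 3/(10*N) (P(N, C) = -3*((-2/N + 3/N) - 5)/(9 + 1) = -3*(1/N - 5)/10 = -3*(-5 + 1/N)/10 = -3*(-½ + 1/(10*N)) = 3/2 - 3/(10*N))
c(-5, 14) + P(-1, o) = -2 + (3/10)*(-1 + 5*(-1))/(-1) = -2 + (3/10)*(-1)*(-1 - 5) = -2 + (3/10)*(-1)*(-6) = -2 + 9/5 = -⅕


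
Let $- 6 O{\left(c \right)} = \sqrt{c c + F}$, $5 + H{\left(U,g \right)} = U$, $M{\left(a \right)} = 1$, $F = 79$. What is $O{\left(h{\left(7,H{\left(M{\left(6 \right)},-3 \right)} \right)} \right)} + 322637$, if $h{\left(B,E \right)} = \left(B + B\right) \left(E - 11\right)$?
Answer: $322637 - \frac{\sqrt{44179}}{6} \approx 3.226 \cdot 10^{5}$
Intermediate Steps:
$H{\left(U,g \right)} = -5 + U$
$h{\left(B,E \right)} = 2 B \left(-11 + E\right)$
$O{\left(c \right)} = - \frac{\sqrt{79 + c^{2}}}{6}$ ($O{\left(c \right)} = - \frac{\sqrt{c c + 79}}{6} = - \frac{\sqrt{c^{2} + 79}}{6} = - \frac{\sqrt{79 + c^{2}}}{6}$)
$O{\left(h{\left(7,H{\left(M{\left(6 \right)},-3 \right)} \right)} \right)} + 322637 = - \frac{\sqrt{79 + \left(2 \cdot 7 \left(-11 + \left(-5 + 1\right)\right)\right)^{2}}}{6} + 322637 = - \frac{\sqrt{79 + \left(2 \cdot 7 \left(-11 - 4\right)\right)^{2}}}{6} + 322637 = - \frac{\sqrt{79 + \left(2 \cdot 7 \left(-15\right)\right)^{2}}}{6} + 322637 = - \frac{\sqrt{79 + \left(-210\right)^{2}}}{6} + 322637 = - \frac{\sqrt{79 + 44100}}{6} + 322637 = - \frac{\sqrt{44179}}{6} + 322637 = 322637 - \frac{\sqrt{44179}}{6}$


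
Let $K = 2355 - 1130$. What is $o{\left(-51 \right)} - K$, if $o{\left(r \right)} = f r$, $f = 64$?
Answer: $-4489$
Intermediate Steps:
$o{\left(r \right)} = 64 r$
$K = 1225$ ($K = 2355 - 1130 = 1225$)
$o{\left(-51 \right)} - K = 64 \left(-51\right) - 1225 = -3264 - 1225 = -4489$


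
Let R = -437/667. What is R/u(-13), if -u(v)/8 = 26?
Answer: 19/6032 ≈ 0.0031499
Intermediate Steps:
u(v) = -208 (u(v) = -8*26 = -208)
R = -19/29 (R = -437*1/667 = -19/29 ≈ -0.65517)
R/u(-13) = -19/29/(-208) = -19/29*(-1/208) = 19/6032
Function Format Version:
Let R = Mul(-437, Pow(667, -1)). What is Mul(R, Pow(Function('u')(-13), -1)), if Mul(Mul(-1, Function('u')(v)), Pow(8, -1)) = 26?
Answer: Rational(19, 6032) ≈ 0.0031499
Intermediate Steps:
Function('u')(v) = -208 (Function('u')(v) = Mul(-8, 26) = -208)
R = Rational(-19, 29) (R = Mul(-437, Rational(1, 667)) = Rational(-19, 29) ≈ -0.65517)
Mul(R, Pow(Function('u')(-13), -1)) = Mul(Rational(-19, 29), Pow(-208, -1)) = Mul(Rational(-19, 29), Rational(-1, 208)) = Rational(19, 6032)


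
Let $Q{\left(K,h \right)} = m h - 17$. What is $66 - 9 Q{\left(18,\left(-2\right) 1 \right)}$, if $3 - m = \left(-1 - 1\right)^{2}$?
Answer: $201$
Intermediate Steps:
$m = -1$ ($m = 3 - \left(-1 - 1\right)^{2} = 3 - \left(-2\right)^{2} = 3 - 4 = -1$)
$Q{\left(K,h \right)} = -17 - h$ ($Q{\left(K,h \right)} = - h - 17 = -17 - h$)
$66 - 9 Q{\left(18,\left(-2\right) 1 \right)} = 66 - 9 \left(-17 - \left(-2\right) 1\right) = 66 - 9 \left(-17 - -2\right) = 66 - 9 \left(-17 + 2\right) = 66 - -135 = 66 + 135 = 201$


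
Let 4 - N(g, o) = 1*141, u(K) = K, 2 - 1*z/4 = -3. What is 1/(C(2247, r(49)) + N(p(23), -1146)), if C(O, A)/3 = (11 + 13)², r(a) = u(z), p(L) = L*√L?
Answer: 1/1591 ≈ 0.00062854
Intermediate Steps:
z = 20 (z = 8 - 4*(-3) = 8 + 12 = 20)
p(L) = L^(3/2)
r(a) = 20
N(g, o) = -137 (N(g, o) = 4 - 141 = -137)
C(O, A) = 1728 (C(O, A) = 3*(11 + 13)² = 3*24² = 3*576 = 1728)
1/(C(2247, r(49)) + N(p(23), -1146)) = 1/(1728 - 137) = 1/1591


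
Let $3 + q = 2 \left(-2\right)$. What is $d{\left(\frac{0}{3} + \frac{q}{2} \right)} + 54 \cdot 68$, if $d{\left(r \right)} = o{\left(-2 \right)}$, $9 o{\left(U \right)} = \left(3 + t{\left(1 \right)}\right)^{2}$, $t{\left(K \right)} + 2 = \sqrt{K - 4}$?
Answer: $\frac{33046}{9} + \frac{2 i \sqrt{3}}{9} \approx 3671.8 + 0.3849 i$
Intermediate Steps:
$t{\left(K \right)} = -2 + \sqrt{-4 + K}$ ($t{\left(K \right)} = -2 + \sqrt{K - 4} = -2 + \sqrt{-4 + K}$)
$q = -7$ ($q = -3 + 2 \left(-2\right) = -3 - 4 = -7$)
$o{\left(U \right)} = \frac{\left(1 + i \sqrt{3}\right)^{2}}{9}$ ($o{\left(U \right)} = \frac{\left(3 - \left(2 - \sqrt{-4 + 1}\right)\right)^{2}}{9} = \frac{\left(3 - \left(2 - \sqrt{-3}\right)\right)^{2}}{9} = \frac{\left(3 - \left(2 - i \sqrt{3}\right)\right)^{2}}{9} = \frac{\left(1 + i \sqrt{3}\right)^{2}}{9}$)
$d{\left(r \right)} = \frac{\left(1 + i \sqrt{3}\right)^{2}}{9}$
$d{\left(\frac{0}{3} + \frac{q}{2} \right)} + 54 \cdot 68 = \frac{\left(1 + i \sqrt{3}\right)^{2}}{9} + 54 \cdot 68 = \frac{\left(1 + i \sqrt{3}\right)^{2}}{9} + 3672 = 3672 + \frac{\left(1 + i \sqrt{3}\right)^{2}}{9}$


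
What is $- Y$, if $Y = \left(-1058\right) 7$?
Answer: $7406$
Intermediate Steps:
$Y = -7406$
$- Y = \left(-1\right) \left(-7406\right) = 7406$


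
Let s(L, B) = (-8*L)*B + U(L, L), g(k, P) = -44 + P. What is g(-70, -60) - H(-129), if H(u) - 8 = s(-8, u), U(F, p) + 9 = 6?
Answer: 8147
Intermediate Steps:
U(F, p) = -3 (U(F, p) = -9 + 6 = -3)
s(L, B) = -3 - 8*B*L (s(L, B) = (-8*L)*B - 3 = -8*B*L - 3 = -3 - 8*B*L)
H(u) = 5 + 64*u (H(u) = 8 + (-3 - 8*u*(-8)) = 8 + (-3 + 64*u) = 5 + 64*u)
g(-70, -60) - H(-129) = (-44 - 60) - (5 + 64*(-129)) = -104 - (5 - 8256) = -104 - 1*(-8251) = -104 + 8251 = 8147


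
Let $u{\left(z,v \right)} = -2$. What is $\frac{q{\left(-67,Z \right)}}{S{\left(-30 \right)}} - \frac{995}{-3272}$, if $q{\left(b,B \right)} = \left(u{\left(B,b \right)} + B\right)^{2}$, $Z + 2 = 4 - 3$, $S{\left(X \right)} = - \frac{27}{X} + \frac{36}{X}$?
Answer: $- \frac{97165}{3272} \approx -29.696$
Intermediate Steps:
$S{\left(X \right)} = \frac{9}{X}$
$Z = -1$ ($Z = -2 + \left(4 - 3\right) = -2 + 1 = -1$)
$q{\left(b,B \right)} = \left(-2 + B\right)^{2}$
$\frac{q{\left(-67,Z \right)}}{S{\left(-30 \right)}} - \frac{995}{-3272} = \frac{\left(-2 - 1\right)^{2}}{9 \frac{1}{-30}} - \frac{995}{-3272} = \frac{\left(-3\right)^{2}}{9 \left(- \frac{1}{30}\right)} - - \frac{995}{3272} = \frac{9}{- \frac{3}{10}} + \frac{995}{3272} = 9 \left(- \frac{10}{3}\right) + \frac{995}{3272} = -30 + \frac{995}{3272} = - \frac{97165}{3272}$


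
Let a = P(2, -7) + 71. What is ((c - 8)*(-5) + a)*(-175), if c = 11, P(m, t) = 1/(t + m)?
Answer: -9765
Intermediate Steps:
P(m, t) = 1/(m + t)
a = 354/5 (a = 1/(2 - 7) + 71 = 1/(-5) + 71 = -⅕ + 71 = 354/5 ≈ 70.800)
((c - 8)*(-5) + a)*(-175) = ((11 - 8)*(-5) + 354/5)*(-175) = (3*(-5) + 354/5)*(-175) = (-15 + 354/5)*(-175) = (279/5)*(-175) = -9765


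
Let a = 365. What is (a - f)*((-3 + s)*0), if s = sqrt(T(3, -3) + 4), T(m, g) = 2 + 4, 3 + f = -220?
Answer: 0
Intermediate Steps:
f = -223 (f = -3 - 220 = -223)
T(m, g) = 6
s = sqrt(10) (s = sqrt(6 + 4) = sqrt(10) ≈ 3.1623)
(a - f)*((-3 + s)*0) = (365 - 1*(-223))*((-3 + sqrt(10))*0) = (365 + 223)*0 = 588*0 = 0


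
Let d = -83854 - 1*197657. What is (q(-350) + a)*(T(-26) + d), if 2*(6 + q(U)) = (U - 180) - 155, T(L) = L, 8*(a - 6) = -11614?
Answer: 2020591049/4 ≈ 5.0515e+8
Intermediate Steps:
a = -5783/4 (a = 6 + (1/8)*(-11614) = 6 - 5807/4 = -5783/4 ≈ -1445.8)
d = -281511 (d = -83854 - 197657 = -281511)
q(U) = -347/2 + U/2 (q(U) = -6 + ((U - 180) - 155)/2 = -6 + ((-180 + U) - 155)/2 = -6 + (-335 + U)/2 = -6 + (-335/2 + U/2) = -347/2 + U/2)
(q(-350) + a)*(T(-26) + d) = ((-347/2 + (1/2)*(-350)) - 5783/4)*(-26 - 281511) = ((-347/2 - 175) - 5783/4)*(-281537) = (-697/2 - 5783/4)*(-281537) = -7177/4*(-281537) = 2020591049/4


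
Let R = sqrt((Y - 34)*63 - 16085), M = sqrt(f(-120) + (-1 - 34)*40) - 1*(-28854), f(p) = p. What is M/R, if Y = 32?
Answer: 4*sqrt(1540045)/16211 - 28854*I*sqrt(16211)/16211 ≈ 0.30621 - 226.62*I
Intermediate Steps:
M = 28854 + 4*I*sqrt(95) (M = sqrt(-120 + (-1 - 34)*40) - 1*(-28854) = sqrt(-120 - 35*40) + 28854 = sqrt(-120 - 1400) + 28854 = sqrt(-1520) + 28854 = 4*I*sqrt(95) + 28854 = 28854 + 4*I*sqrt(95) ≈ 28854.0 + 38.987*I)
R = I*sqrt(16211) (R = sqrt((32 - 34)*63 - 16085) = sqrt(-2*63 - 16085) = sqrt(-126 - 16085) = sqrt(-16211) = I*sqrt(16211) ≈ 127.32*I)
M/R = (28854 + 4*I*sqrt(95))/((I*sqrt(16211))) = (28854 + 4*I*sqrt(95))*(-I*sqrt(16211)/16211) = -I*sqrt(16211)*(28854 + 4*I*sqrt(95))/16211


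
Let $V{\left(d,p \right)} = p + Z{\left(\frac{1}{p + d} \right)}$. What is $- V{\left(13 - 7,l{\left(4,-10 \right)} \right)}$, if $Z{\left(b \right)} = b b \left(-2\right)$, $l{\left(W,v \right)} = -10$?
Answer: $\frac{81}{8} \approx 10.125$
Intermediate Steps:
$Z{\left(b \right)} = - 2 b^{2}$ ($Z{\left(b \right)} = b^{2} \left(-2\right) = - 2 b^{2}$)
$V{\left(d,p \right)} = p - \frac{2}{\left(d + p\right)^{2}}$ ($V{\left(d,p \right)} = p - 2 \left(\frac{1}{p + d}\right)^{2} = p - 2 \left(\frac{1}{d + p}\right)^{2} = p - \frac{2}{\left(d + p\right)^{2}}$)
$- V{\left(13 - 7,l{\left(4,-10 \right)} \right)} = - (-10 - \frac{2}{\left(\left(13 - 7\right) - 10\right)^{2}}) = - (-10 - \frac{2}{\left(6 - 10\right)^{2}}) = - (-10 - \frac{2}{16}) = - (-10 - \frac{1}{8}) = \left(-1\right) \left(- \frac{81}{8}\right) = \frac{81}{8}$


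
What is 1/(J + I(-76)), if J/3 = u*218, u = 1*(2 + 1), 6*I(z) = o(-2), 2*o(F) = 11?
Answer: 12/23555 ≈ 0.00050945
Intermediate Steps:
o(F) = 11/2 (o(F) = (1/2)*11 = 11/2)
I(z) = 11/12 (I(z) = (1/6)*(11/2) = 11/12)
u = 3 (u = 1*3 = 3)
J = 1962 (J = 3*(3*218) = 3*654 = 1962)
1/(J + I(-76)) = 1/(1962 + 11/12) = 1/(23555/12) = 12/23555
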